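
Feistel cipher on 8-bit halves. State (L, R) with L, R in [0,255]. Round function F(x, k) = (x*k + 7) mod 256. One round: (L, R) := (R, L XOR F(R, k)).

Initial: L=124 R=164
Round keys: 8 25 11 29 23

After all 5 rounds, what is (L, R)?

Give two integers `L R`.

Answer: 215 98

Derivation:
Round 1 (k=8): L=164 R=91
Round 2 (k=25): L=91 R=78
Round 3 (k=11): L=78 R=58
Round 4 (k=29): L=58 R=215
Round 5 (k=23): L=215 R=98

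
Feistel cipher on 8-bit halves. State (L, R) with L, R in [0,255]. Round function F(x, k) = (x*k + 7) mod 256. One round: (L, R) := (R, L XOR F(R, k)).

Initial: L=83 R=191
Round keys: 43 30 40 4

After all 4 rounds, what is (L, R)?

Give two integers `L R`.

Answer: 56 17

Derivation:
Round 1 (k=43): L=191 R=79
Round 2 (k=30): L=79 R=246
Round 3 (k=40): L=246 R=56
Round 4 (k=4): L=56 R=17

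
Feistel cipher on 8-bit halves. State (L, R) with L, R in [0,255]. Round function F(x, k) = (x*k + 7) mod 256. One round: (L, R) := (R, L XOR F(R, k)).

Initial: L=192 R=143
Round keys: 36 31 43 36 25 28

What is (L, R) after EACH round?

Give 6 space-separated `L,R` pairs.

Round 1 (k=36): L=143 R=227
Round 2 (k=31): L=227 R=11
Round 3 (k=43): L=11 R=3
Round 4 (k=36): L=3 R=120
Round 5 (k=25): L=120 R=188
Round 6 (k=28): L=188 R=239

Answer: 143,227 227,11 11,3 3,120 120,188 188,239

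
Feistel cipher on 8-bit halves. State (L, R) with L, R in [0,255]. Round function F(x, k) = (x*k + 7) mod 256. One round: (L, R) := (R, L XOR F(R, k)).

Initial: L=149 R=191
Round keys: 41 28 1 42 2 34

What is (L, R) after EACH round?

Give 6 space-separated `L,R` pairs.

Round 1 (k=41): L=191 R=11
Round 2 (k=28): L=11 R=132
Round 3 (k=1): L=132 R=128
Round 4 (k=42): L=128 R=131
Round 5 (k=2): L=131 R=141
Round 6 (k=34): L=141 R=66

Answer: 191,11 11,132 132,128 128,131 131,141 141,66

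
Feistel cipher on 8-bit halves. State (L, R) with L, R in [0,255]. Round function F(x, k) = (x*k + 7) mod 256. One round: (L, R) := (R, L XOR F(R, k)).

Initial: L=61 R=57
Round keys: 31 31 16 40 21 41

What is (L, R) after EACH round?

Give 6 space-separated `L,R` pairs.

Answer: 57,211 211,173 173,4 4,10 10,221 221,102

Derivation:
Round 1 (k=31): L=57 R=211
Round 2 (k=31): L=211 R=173
Round 3 (k=16): L=173 R=4
Round 4 (k=40): L=4 R=10
Round 5 (k=21): L=10 R=221
Round 6 (k=41): L=221 R=102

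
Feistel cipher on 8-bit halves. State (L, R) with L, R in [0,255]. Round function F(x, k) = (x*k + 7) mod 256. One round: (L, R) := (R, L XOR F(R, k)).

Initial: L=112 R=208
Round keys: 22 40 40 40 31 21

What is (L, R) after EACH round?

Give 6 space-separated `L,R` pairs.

Round 1 (k=22): L=208 R=151
Round 2 (k=40): L=151 R=79
Round 3 (k=40): L=79 R=200
Round 4 (k=40): L=200 R=8
Round 5 (k=31): L=8 R=55
Round 6 (k=21): L=55 R=130

Answer: 208,151 151,79 79,200 200,8 8,55 55,130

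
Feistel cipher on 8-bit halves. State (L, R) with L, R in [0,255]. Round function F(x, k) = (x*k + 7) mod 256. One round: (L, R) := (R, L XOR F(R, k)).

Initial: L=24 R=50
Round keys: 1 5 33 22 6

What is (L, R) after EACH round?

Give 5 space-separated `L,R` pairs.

Answer: 50,33 33,158 158,68 68,65 65,201

Derivation:
Round 1 (k=1): L=50 R=33
Round 2 (k=5): L=33 R=158
Round 3 (k=33): L=158 R=68
Round 4 (k=22): L=68 R=65
Round 5 (k=6): L=65 R=201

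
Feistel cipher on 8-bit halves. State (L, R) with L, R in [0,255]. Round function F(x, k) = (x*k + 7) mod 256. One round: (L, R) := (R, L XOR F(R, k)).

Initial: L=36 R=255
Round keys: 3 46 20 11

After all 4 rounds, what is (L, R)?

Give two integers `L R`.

Round 1 (k=3): L=255 R=32
Round 2 (k=46): L=32 R=56
Round 3 (k=20): L=56 R=71
Round 4 (k=11): L=71 R=44

Answer: 71 44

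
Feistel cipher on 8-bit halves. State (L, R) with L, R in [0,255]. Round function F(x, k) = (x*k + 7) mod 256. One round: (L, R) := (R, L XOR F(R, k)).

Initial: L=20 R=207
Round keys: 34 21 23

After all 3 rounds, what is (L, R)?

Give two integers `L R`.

Answer: 35 189

Derivation:
Round 1 (k=34): L=207 R=145
Round 2 (k=21): L=145 R=35
Round 3 (k=23): L=35 R=189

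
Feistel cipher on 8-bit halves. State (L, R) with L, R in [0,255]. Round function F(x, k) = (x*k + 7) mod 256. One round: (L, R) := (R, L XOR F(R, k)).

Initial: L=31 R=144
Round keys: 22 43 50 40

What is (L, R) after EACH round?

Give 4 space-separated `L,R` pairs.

Answer: 144,120 120,191 191,45 45,176

Derivation:
Round 1 (k=22): L=144 R=120
Round 2 (k=43): L=120 R=191
Round 3 (k=50): L=191 R=45
Round 4 (k=40): L=45 R=176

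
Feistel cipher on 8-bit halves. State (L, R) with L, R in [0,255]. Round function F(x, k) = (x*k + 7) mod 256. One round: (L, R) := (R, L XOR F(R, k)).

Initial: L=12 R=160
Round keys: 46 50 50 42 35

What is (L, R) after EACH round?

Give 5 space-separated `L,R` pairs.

Round 1 (k=46): L=160 R=203
Round 2 (k=50): L=203 R=13
Round 3 (k=50): L=13 R=90
Round 4 (k=42): L=90 R=198
Round 5 (k=35): L=198 R=67

Answer: 160,203 203,13 13,90 90,198 198,67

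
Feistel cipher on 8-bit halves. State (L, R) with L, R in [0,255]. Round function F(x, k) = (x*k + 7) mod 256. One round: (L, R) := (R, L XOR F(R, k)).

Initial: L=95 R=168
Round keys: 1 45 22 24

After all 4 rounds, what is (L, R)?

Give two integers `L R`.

Round 1 (k=1): L=168 R=240
Round 2 (k=45): L=240 R=159
Round 3 (k=22): L=159 R=65
Round 4 (k=24): L=65 R=128

Answer: 65 128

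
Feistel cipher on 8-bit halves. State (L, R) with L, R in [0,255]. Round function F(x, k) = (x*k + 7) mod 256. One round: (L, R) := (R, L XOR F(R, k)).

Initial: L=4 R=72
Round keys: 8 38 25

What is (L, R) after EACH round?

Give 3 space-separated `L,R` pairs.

Round 1 (k=8): L=72 R=67
Round 2 (k=38): L=67 R=177
Round 3 (k=25): L=177 R=19

Answer: 72,67 67,177 177,19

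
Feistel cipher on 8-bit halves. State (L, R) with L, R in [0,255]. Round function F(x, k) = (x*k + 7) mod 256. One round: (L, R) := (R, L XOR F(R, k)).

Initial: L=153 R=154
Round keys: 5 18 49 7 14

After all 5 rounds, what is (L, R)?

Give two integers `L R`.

Answer: 62 207

Derivation:
Round 1 (k=5): L=154 R=144
Round 2 (k=18): L=144 R=189
Round 3 (k=49): L=189 R=164
Round 4 (k=7): L=164 R=62
Round 5 (k=14): L=62 R=207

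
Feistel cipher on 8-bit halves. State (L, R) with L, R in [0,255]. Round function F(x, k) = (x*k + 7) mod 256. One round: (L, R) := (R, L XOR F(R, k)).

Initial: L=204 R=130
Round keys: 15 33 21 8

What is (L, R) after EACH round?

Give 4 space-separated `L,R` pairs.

Round 1 (k=15): L=130 R=105
Round 2 (k=33): L=105 R=18
Round 3 (k=21): L=18 R=232
Round 4 (k=8): L=232 R=85

Answer: 130,105 105,18 18,232 232,85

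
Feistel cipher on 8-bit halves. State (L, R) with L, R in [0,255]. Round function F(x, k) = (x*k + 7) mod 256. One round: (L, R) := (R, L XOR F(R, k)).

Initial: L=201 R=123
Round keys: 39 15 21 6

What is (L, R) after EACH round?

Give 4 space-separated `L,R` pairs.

Round 1 (k=39): L=123 R=13
Round 2 (k=15): L=13 R=177
Round 3 (k=21): L=177 R=129
Round 4 (k=6): L=129 R=188

Answer: 123,13 13,177 177,129 129,188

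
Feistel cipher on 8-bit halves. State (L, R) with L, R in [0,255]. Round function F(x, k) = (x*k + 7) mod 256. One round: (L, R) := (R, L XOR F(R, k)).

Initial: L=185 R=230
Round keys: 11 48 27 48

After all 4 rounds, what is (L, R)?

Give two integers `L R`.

Round 1 (k=11): L=230 R=80
Round 2 (k=48): L=80 R=225
Round 3 (k=27): L=225 R=146
Round 4 (k=48): L=146 R=134

Answer: 146 134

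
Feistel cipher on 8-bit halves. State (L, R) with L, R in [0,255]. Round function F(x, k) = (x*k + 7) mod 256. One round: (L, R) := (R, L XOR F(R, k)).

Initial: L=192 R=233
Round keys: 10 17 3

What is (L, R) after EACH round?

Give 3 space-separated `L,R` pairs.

Answer: 233,225 225,17 17,219

Derivation:
Round 1 (k=10): L=233 R=225
Round 2 (k=17): L=225 R=17
Round 3 (k=3): L=17 R=219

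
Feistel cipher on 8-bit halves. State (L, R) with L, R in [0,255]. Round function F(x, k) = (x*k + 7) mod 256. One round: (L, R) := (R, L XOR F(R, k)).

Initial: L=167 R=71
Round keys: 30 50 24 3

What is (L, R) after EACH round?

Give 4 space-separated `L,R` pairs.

Round 1 (k=30): L=71 R=254
Round 2 (k=50): L=254 R=228
Round 3 (k=24): L=228 R=153
Round 4 (k=3): L=153 R=54

Answer: 71,254 254,228 228,153 153,54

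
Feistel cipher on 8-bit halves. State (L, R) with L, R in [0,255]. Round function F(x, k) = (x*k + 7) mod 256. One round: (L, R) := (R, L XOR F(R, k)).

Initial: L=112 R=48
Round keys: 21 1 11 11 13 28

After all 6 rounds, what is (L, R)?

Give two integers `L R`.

Round 1 (k=21): L=48 R=135
Round 2 (k=1): L=135 R=190
Round 3 (k=11): L=190 R=182
Round 4 (k=11): L=182 R=103
Round 5 (k=13): L=103 R=244
Round 6 (k=28): L=244 R=208

Answer: 244 208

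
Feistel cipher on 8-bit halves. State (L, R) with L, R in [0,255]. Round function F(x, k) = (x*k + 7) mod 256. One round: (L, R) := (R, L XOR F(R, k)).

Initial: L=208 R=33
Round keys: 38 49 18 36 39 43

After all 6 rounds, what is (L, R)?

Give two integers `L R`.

Answer: 201 40

Derivation:
Round 1 (k=38): L=33 R=61
Round 2 (k=49): L=61 R=149
Round 3 (k=18): L=149 R=188
Round 4 (k=36): L=188 R=226
Round 5 (k=39): L=226 R=201
Round 6 (k=43): L=201 R=40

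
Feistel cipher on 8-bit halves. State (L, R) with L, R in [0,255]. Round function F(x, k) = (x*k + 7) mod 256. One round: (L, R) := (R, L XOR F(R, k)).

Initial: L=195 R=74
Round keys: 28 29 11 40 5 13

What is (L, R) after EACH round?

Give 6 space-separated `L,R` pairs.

Round 1 (k=28): L=74 R=220
Round 2 (k=29): L=220 R=185
Round 3 (k=11): L=185 R=38
Round 4 (k=40): L=38 R=78
Round 5 (k=5): L=78 R=171
Round 6 (k=13): L=171 R=248

Answer: 74,220 220,185 185,38 38,78 78,171 171,248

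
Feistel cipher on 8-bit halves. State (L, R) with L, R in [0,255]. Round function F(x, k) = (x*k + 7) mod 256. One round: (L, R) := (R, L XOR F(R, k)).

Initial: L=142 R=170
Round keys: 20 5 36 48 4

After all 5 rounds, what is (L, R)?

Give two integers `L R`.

Round 1 (k=20): L=170 R=193
Round 2 (k=5): L=193 R=102
Round 3 (k=36): L=102 R=158
Round 4 (k=48): L=158 R=193
Round 5 (k=4): L=193 R=149

Answer: 193 149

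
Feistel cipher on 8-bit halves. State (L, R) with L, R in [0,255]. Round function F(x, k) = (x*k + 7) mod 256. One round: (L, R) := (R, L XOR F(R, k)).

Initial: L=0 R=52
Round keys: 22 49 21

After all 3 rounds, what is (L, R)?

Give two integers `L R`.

Answer: 98 110

Derivation:
Round 1 (k=22): L=52 R=127
Round 2 (k=49): L=127 R=98
Round 3 (k=21): L=98 R=110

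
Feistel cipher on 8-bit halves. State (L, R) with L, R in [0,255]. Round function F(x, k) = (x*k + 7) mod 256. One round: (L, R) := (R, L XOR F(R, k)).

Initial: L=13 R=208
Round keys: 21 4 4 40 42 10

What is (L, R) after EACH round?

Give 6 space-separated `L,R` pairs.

Answer: 208,26 26,191 191,25 25,80 80,62 62,35

Derivation:
Round 1 (k=21): L=208 R=26
Round 2 (k=4): L=26 R=191
Round 3 (k=4): L=191 R=25
Round 4 (k=40): L=25 R=80
Round 5 (k=42): L=80 R=62
Round 6 (k=10): L=62 R=35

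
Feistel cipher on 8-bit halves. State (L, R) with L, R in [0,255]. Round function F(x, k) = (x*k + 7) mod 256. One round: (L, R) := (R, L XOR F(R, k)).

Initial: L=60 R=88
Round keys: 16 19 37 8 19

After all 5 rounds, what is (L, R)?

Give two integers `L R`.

Round 1 (k=16): L=88 R=187
Round 2 (k=19): L=187 R=176
Round 3 (k=37): L=176 R=204
Round 4 (k=8): L=204 R=215
Round 5 (k=19): L=215 R=48

Answer: 215 48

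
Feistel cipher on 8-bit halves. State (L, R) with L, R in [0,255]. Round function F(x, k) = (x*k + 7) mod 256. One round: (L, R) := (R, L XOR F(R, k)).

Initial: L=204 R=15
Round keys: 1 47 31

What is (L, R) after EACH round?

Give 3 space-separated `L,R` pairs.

Round 1 (k=1): L=15 R=218
Round 2 (k=47): L=218 R=2
Round 3 (k=31): L=2 R=159

Answer: 15,218 218,2 2,159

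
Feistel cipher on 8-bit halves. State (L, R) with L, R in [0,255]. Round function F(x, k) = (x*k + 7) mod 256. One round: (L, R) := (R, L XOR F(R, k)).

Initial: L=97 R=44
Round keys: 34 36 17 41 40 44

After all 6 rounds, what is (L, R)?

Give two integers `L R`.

Answer: 51 195

Derivation:
Round 1 (k=34): L=44 R=190
Round 2 (k=36): L=190 R=147
Round 3 (k=17): L=147 R=116
Round 4 (k=41): L=116 R=8
Round 5 (k=40): L=8 R=51
Round 6 (k=44): L=51 R=195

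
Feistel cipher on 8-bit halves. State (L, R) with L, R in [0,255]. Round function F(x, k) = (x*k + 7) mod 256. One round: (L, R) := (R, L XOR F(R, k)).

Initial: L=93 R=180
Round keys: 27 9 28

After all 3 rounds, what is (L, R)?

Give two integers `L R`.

Answer: 225 253

Derivation:
Round 1 (k=27): L=180 R=94
Round 2 (k=9): L=94 R=225
Round 3 (k=28): L=225 R=253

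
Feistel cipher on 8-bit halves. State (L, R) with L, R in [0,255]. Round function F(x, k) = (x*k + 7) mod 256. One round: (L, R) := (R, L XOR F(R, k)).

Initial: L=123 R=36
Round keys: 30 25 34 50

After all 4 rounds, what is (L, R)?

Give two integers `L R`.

Round 1 (k=30): L=36 R=68
Round 2 (k=25): L=68 R=143
Round 3 (k=34): L=143 R=65
Round 4 (k=50): L=65 R=54

Answer: 65 54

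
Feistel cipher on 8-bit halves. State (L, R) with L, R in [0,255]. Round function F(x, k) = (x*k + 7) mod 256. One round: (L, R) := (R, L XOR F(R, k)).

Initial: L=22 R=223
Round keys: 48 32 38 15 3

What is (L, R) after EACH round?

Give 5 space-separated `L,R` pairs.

Answer: 223,193 193,248 248,22 22,169 169,20

Derivation:
Round 1 (k=48): L=223 R=193
Round 2 (k=32): L=193 R=248
Round 3 (k=38): L=248 R=22
Round 4 (k=15): L=22 R=169
Round 5 (k=3): L=169 R=20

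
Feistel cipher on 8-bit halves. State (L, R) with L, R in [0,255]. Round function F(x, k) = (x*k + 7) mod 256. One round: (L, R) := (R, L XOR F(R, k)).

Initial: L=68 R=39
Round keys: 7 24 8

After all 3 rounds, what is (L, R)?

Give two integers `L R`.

Round 1 (k=7): L=39 R=92
Round 2 (k=24): L=92 R=128
Round 3 (k=8): L=128 R=91

Answer: 128 91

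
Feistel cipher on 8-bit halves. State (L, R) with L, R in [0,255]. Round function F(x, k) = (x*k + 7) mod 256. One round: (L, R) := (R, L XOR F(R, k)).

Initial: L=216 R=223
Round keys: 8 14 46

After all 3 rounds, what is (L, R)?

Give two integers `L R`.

Answer: 246 28

Derivation:
Round 1 (k=8): L=223 R=39
Round 2 (k=14): L=39 R=246
Round 3 (k=46): L=246 R=28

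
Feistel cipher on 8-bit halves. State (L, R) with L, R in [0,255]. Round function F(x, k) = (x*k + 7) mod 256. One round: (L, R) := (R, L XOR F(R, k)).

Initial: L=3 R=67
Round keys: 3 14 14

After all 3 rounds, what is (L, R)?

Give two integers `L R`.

Round 1 (k=3): L=67 R=211
Round 2 (k=14): L=211 R=210
Round 3 (k=14): L=210 R=80

Answer: 210 80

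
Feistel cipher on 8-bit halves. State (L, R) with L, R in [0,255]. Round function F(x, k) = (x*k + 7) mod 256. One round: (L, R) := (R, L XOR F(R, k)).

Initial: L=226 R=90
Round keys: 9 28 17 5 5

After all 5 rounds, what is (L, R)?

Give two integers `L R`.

Round 1 (k=9): L=90 R=211
Round 2 (k=28): L=211 R=65
Round 3 (k=17): L=65 R=139
Round 4 (k=5): L=139 R=255
Round 5 (k=5): L=255 R=137

Answer: 255 137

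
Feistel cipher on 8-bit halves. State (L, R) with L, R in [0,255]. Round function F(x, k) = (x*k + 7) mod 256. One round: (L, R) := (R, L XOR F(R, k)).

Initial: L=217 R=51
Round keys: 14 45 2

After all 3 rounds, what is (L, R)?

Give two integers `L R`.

Round 1 (k=14): L=51 R=8
Round 2 (k=45): L=8 R=92
Round 3 (k=2): L=92 R=183

Answer: 92 183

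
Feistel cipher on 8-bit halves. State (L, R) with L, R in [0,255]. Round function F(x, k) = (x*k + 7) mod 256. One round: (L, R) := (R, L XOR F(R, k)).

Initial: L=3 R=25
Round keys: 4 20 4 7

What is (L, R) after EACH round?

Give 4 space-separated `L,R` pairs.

Round 1 (k=4): L=25 R=104
Round 2 (k=20): L=104 R=62
Round 3 (k=4): L=62 R=151
Round 4 (k=7): L=151 R=22

Answer: 25,104 104,62 62,151 151,22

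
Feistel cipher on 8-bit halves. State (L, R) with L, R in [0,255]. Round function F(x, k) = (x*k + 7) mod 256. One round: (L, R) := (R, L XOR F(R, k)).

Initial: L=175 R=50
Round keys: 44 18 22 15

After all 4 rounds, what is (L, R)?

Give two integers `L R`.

Round 1 (k=44): L=50 R=48
Round 2 (k=18): L=48 R=85
Round 3 (k=22): L=85 R=101
Round 4 (k=15): L=101 R=167

Answer: 101 167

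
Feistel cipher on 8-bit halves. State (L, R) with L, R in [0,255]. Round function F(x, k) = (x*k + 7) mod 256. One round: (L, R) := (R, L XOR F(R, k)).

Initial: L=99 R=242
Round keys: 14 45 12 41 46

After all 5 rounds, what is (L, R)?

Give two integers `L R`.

Answer: 247 74

Derivation:
Round 1 (k=14): L=242 R=32
Round 2 (k=45): L=32 R=85
Round 3 (k=12): L=85 R=35
Round 4 (k=41): L=35 R=247
Round 5 (k=46): L=247 R=74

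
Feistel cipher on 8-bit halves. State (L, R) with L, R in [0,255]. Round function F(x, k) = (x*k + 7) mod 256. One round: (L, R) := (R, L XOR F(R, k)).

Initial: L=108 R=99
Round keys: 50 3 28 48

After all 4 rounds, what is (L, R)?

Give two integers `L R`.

Round 1 (k=50): L=99 R=49
Round 2 (k=3): L=49 R=249
Round 3 (k=28): L=249 R=114
Round 4 (k=48): L=114 R=158

Answer: 114 158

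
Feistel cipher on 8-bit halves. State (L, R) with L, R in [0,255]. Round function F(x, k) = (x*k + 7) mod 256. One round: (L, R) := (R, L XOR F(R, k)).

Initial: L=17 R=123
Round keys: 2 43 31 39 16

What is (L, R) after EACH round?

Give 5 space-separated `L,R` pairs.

Answer: 123,236 236,208 208,219 219,180 180,156

Derivation:
Round 1 (k=2): L=123 R=236
Round 2 (k=43): L=236 R=208
Round 3 (k=31): L=208 R=219
Round 4 (k=39): L=219 R=180
Round 5 (k=16): L=180 R=156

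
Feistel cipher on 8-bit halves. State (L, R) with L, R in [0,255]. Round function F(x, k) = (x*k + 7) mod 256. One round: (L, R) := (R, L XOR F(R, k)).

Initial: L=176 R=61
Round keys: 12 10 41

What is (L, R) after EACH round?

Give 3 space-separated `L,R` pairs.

Round 1 (k=12): L=61 R=83
Round 2 (k=10): L=83 R=120
Round 3 (k=41): L=120 R=108

Answer: 61,83 83,120 120,108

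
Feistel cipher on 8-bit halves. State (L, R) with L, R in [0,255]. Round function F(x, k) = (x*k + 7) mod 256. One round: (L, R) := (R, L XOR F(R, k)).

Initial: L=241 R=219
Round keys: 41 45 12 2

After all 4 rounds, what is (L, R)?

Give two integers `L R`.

Round 1 (k=41): L=219 R=235
Round 2 (k=45): L=235 R=141
Round 3 (k=12): L=141 R=72
Round 4 (k=2): L=72 R=26

Answer: 72 26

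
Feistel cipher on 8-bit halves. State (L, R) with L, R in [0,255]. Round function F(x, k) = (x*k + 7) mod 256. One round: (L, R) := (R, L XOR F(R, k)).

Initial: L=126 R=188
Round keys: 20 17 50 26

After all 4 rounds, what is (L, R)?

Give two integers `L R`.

Round 1 (k=20): L=188 R=201
Round 2 (k=17): L=201 R=220
Round 3 (k=50): L=220 R=54
Round 4 (k=26): L=54 R=95

Answer: 54 95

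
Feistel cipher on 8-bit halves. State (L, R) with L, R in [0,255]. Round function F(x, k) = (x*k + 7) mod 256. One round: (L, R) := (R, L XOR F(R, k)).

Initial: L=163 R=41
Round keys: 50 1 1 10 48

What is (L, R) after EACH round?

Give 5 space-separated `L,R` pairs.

Round 1 (k=50): L=41 R=170
Round 2 (k=1): L=170 R=152
Round 3 (k=1): L=152 R=53
Round 4 (k=10): L=53 R=129
Round 5 (k=48): L=129 R=2

Answer: 41,170 170,152 152,53 53,129 129,2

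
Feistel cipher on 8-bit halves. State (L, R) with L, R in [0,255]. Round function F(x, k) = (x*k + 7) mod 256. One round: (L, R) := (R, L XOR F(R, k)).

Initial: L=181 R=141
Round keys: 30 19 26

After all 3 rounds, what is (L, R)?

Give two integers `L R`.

Round 1 (k=30): L=141 R=56
Round 2 (k=19): L=56 R=162
Round 3 (k=26): L=162 R=67

Answer: 162 67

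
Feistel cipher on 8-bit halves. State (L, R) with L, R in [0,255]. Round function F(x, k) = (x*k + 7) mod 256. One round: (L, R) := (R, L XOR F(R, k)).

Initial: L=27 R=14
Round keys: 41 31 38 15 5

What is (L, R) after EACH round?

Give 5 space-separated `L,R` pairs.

Answer: 14,94 94,103 103,15 15,143 143,221

Derivation:
Round 1 (k=41): L=14 R=94
Round 2 (k=31): L=94 R=103
Round 3 (k=38): L=103 R=15
Round 4 (k=15): L=15 R=143
Round 5 (k=5): L=143 R=221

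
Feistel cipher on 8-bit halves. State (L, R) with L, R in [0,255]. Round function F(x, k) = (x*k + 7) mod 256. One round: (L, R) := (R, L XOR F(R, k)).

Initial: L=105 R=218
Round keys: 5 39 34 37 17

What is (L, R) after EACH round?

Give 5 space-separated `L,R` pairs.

Answer: 218,32 32,61 61,1 1,17 17,41

Derivation:
Round 1 (k=5): L=218 R=32
Round 2 (k=39): L=32 R=61
Round 3 (k=34): L=61 R=1
Round 4 (k=37): L=1 R=17
Round 5 (k=17): L=17 R=41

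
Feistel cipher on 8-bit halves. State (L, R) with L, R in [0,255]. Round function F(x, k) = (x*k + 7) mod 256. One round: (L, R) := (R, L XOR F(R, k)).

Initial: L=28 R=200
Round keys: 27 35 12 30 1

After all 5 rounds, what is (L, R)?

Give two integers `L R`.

Answer: 135 42

Derivation:
Round 1 (k=27): L=200 R=3
Round 2 (k=35): L=3 R=184
Round 3 (k=12): L=184 R=164
Round 4 (k=30): L=164 R=135
Round 5 (k=1): L=135 R=42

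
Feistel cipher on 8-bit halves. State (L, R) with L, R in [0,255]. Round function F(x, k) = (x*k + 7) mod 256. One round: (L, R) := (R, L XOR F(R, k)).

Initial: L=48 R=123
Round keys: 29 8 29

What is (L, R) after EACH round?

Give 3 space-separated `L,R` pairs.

Answer: 123,198 198,76 76,101

Derivation:
Round 1 (k=29): L=123 R=198
Round 2 (k=8): L=198 R=76
Round 3 (k=29): L=76 R=101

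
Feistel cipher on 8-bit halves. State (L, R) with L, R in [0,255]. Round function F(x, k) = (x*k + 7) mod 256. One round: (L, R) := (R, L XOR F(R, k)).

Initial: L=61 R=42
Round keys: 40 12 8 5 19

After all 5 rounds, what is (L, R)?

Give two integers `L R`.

Answer: 245 51

Derivation:
Round 1 (k=40): L=42 R=170
Round 2 (k=12): L=170 R=213
Round 3 (k=8): L=213 R=5
Round 4 (k=5): L=5 R=245
Round 5 (k=19): L=245 R=51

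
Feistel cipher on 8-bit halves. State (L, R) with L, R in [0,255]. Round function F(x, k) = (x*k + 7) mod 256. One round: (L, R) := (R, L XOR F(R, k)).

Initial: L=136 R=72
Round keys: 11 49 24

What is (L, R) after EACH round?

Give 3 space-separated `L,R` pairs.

Answer: 72,151 151,166 166,0

Derivation:
Round 1 (k=11): L=72 R=151
Round 2 (k=49): L=151 R=166
Round 3 (k=24): L=166 R=0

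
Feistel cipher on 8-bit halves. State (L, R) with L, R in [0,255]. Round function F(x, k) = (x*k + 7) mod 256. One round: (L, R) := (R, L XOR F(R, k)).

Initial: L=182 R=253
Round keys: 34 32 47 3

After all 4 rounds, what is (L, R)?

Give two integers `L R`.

Answer: 218 143

Derivation:
Round 1 (k=34): L=253 R=23
Round 2 (k=32): L=23 R=26
Round 3 (k=47): L=26 R=218
Round 4 (k=3): L=218 R=143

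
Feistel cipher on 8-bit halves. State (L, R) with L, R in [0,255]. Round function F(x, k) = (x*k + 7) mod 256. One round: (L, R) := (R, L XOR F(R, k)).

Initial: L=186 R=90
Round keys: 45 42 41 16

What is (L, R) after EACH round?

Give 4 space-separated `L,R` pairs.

Round 1 (k=45): L=90 R=99
Round 2 (k=42): L=99 R=31
Round 3 (k=41): L=31 R=157
Round 4 (k=16): L=157 R=200

Answer: 90,99 99,31 31,157 157,200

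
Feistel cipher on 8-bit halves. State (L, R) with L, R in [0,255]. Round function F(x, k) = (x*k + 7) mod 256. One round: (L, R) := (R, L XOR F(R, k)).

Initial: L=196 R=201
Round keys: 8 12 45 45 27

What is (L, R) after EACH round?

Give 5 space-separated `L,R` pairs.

Answer: 201,139 139,66 66,42 42,43 43,186

Derivation:
Round 1 (k=8): L=201 R=139
Round 2 (k=12): L=139 R=66
Round 3 (k=45): L=66 R=42
Round 4 (k=45): L=42 R=43
Round 5 (k=27): L=43 R=186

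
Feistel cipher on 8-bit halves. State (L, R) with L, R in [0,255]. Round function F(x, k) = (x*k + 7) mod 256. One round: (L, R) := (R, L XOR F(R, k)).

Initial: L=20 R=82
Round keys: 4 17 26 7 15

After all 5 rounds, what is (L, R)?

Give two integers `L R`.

Answer: 75 176

Derivation:
Round 1 (k=4): L=82 R=91
Round 2 (k=17): L=91 R=64
Round 3 (k=26): L=64 R=220
Round 4 (k=7): L=220 R=75
Round 5 (k=15): L=75 R=176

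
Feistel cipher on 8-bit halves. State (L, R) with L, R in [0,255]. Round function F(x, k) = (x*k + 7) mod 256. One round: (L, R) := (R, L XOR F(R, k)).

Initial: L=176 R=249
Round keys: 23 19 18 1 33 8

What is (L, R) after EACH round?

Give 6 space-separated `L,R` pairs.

Answer: 249,214 214,16 16,241 241,232 232,30 30,31

Derivation:
Round 1 (k=23): L=249 R=214
Round 2 (k=19): L=214 R=16
Round 3 (k=18): L=16 R=241
Round 4 (k=1): L=241 R=232
Round 5 (k=33): L=232 R=30
Round 6 (k=8): L=30 R=31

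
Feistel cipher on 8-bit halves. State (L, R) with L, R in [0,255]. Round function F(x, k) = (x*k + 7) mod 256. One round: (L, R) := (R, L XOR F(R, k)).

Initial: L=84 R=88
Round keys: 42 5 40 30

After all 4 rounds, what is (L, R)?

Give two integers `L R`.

Answer: 20 177

Derivation:
Round 1 (k=42): L=88 R=35
Round 2 (k=5): L=35 R=238
Round 3 (k=40): L=238 R=20
Round 4 (k=30): L=20 R=177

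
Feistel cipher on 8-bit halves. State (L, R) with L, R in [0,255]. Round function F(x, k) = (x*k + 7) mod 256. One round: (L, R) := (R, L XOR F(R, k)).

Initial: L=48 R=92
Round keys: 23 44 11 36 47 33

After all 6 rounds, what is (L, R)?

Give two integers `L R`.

Answer: 236 103

Derivation:
Round 1 (k=23): L=92 R=123
Round 2 (k=44): L=123 R=119
Round 3 (k=11): L=119 R=95
Round 4 (k=36): L=95 R=20
Round 5 (k=47): L=20 R=236
Round 6 (k=33): L=236 R=103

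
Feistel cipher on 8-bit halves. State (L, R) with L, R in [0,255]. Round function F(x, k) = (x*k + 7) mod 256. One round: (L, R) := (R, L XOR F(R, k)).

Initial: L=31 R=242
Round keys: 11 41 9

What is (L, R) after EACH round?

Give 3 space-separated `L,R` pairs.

Round 1 (k=11): L=242 R=114
Round 2 (k=41): L=114 R=187
Round 3 (k=9): L=187 R=232

Answer: 242,114 114,187 187,232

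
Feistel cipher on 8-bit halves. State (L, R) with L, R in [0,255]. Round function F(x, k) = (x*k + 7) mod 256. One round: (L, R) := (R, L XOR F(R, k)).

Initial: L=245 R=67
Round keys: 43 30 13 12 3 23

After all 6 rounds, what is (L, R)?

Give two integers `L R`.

Answer: 226 188

Derivation:
Round 1 (k=43): L=67 R=189
Round 2 (k=30): L=189 R=110
Round 3 (k=13): L=110 R=32
Round 4 (k=12): L=32 R=233
Round 5 (k=3): L=233 R=226
Round 6 (k=23): L=226 R=188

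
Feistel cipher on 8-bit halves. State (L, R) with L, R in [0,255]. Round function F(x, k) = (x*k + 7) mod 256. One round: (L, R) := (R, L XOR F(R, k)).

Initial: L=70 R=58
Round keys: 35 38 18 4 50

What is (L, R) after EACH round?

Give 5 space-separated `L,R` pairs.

Round 1 (k=35): L=58 R=179
Round 2 (k=38): L=179 R=163
Round 3 (k=18): L=163 R=206
Round 4 (k=4): L=206 R=156
Round 5 (k=50): L=156 R=177

Answer: 58,179 179,163 163,206 206,156 156,177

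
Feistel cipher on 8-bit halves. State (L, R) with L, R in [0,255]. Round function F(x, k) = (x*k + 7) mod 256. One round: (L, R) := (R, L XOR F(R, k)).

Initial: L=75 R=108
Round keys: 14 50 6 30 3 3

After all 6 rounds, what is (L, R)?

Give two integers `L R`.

Round 1 (k=14): L=108 R=164
Round 2 (k=50): L=164 R=99
Round 3 (k=6): L=99 R=253
Round 4 (k=30): L=253 R=206
Round 5 (k=3): L=206 R=140
Round 6 (k=3): L=140 R=101

Answer: 140 101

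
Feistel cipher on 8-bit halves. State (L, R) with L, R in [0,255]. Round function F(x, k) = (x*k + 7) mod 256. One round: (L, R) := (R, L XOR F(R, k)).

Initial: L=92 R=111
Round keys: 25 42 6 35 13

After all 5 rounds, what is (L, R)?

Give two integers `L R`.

Round 1 (k=25): L=111 R=130
Round 2 (k=42): L=130 R=52
Round 3 (k=6): L=52 R=189
Round 4 (k=35): L=189 R=234
Round 5 (k=13): L=234 R=84

Answer: 234 84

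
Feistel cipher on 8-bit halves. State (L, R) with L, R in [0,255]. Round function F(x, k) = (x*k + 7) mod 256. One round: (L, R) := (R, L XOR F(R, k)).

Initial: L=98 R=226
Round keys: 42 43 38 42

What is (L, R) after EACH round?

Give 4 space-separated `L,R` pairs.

Answer: 226,121 121,184 184,46 46,43

Derivation:
Round 1 (k=42): L=226 R=121
Round 2 (k=43): L=121 R=184
Round 3 (k=38): L=184 R=46
Round 4 (k=42): L=46 R=43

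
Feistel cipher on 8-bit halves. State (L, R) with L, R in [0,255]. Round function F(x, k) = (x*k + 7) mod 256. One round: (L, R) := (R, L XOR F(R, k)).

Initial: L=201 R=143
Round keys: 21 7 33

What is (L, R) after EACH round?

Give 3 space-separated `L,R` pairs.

Answer: 143,11 11,219 219,73

Derivation:
Round 1 (k=21): L=143 R=11
Round 2 (k=7): L=11 R=219
Round 3 (k=33): L=219 R=73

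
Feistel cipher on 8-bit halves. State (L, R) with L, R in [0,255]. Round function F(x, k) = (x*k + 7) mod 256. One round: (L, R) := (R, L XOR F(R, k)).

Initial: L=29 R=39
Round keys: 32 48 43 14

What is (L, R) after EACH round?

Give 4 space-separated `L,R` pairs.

Round 1 (k=32): L=39 R=250
Round 2 (k=48): L=250 R=192
Round 3 (k=43): L=192 R=189
Round 4 (k=14): L=189 R=157

Answer: 39,250 250,192 192,189 189,157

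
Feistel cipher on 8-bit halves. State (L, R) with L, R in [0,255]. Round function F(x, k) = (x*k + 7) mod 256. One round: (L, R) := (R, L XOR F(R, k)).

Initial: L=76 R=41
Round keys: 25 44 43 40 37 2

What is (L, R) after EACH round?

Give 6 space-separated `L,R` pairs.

Answer: 41,68 68,158 158,213 213,209 209,233 233,8

Derivation:
Round 1 (k=25): L=41 R=68
Round 2 (k=44): L=68 R=158
Round 3 (k=43): L=158 R=213
Round 4 (k=40): L=213 R=209
Round 5 (k=37): L=209 R=233
Round 6 (k=2): L=233 R=8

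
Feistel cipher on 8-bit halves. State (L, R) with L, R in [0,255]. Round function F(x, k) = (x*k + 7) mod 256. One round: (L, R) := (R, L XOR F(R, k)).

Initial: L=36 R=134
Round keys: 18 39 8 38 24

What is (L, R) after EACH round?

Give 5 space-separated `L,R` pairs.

Round 1 (k=18): L=134 R=87
Round 2 (k=39): L=87 R=206
Round 3 (k=8): L=206 R=32
Round 4 (k=38): L=32 R=9
Round 5 (k=24): L=9 R=255

Answer: 134,87 87,206 206,32 32,9 9,255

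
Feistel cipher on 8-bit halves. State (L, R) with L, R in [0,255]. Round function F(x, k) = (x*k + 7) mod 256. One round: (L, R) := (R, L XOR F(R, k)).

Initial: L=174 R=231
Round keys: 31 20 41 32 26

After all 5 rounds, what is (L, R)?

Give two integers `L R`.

Answer: 95 60

Derivation:
Round 1 (k=31): L=231 R=174
Round 2 (k=20): L=174 R=120
Round 3 (k=41): L=120 R=145
Round 4 (k=32): L=145 R=95
Round 5 (k=26): L=95 R=60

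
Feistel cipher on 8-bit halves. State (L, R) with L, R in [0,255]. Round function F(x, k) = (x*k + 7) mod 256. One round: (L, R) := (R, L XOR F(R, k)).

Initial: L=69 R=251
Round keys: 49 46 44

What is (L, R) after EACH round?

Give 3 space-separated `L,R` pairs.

Answer: 251,87 87,82 82,72

Derivation:
Round 1 (k=49): L=251 R=87
Round 2 (k=46): L=87 R=82
Round 3 (k=44): L=82 R=72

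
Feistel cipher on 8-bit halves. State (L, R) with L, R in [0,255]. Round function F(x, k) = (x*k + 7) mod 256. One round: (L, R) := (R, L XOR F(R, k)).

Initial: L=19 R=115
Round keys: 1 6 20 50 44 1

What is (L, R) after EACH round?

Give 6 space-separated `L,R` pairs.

Round 1 (k=1): L=115 R=105
Round 2 (k=6): L=105 R=14
Round 3 (k=20): L=14 R=118
Round 4 (k=50): L=118 R=29
Round 5 (k=44): L=29 R=117
Round 6 (k=1): L=117 R=97

Answer: 115,105 105,14 14,118 118,29 29,117 117,97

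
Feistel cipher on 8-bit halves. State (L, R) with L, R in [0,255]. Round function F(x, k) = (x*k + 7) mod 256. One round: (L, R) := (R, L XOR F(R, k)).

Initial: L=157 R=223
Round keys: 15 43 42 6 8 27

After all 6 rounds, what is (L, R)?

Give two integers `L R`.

Answer: 67 166

Derivation:
Round 1 (k=15): L=223 R=133
Round 2 (k=43): L=133 R=129
Round 3 (k=42): L=129 R=180
Round 4 (k=6): L=180 R=190
Round 5 (k=8): L=190 R=67
Round 6 (k=27): L=67 R=166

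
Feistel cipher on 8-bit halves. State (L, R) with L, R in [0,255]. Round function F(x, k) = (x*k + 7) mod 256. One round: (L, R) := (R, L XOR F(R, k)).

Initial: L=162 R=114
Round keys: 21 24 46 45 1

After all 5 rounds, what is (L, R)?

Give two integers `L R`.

Answer: 208 233

Derivation:
Round 1 (k=21): L=114 R=195
Round 2 (k=24): L=195 R=61
Round 3 (k=46): L=61 R=62
Round 4 (k=45): L=62 R=208
Round 5 (k=1): L=208 R=233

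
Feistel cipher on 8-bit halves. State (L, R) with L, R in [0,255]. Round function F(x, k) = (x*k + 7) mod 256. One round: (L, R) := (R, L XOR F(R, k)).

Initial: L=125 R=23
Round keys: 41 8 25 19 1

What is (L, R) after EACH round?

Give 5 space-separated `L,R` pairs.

Round 1 (k=41): L=23 R=203
Round 2 (k=8): L=203 R=72
Round 3 (k=25): L=72 R=196
Round 4 (k=19): L=196 R=219
Round 5 (k=1): L=219 R=38

Answer: 23,203 203,72 72,196 196,219 219,38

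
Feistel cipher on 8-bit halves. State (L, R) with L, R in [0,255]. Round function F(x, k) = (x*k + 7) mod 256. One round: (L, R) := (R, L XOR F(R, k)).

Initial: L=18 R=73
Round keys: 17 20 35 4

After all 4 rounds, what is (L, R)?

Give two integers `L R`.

Answer: 75 149

Derivation:
Round 1 (k=17): L=73 R=242
Round 2 (k=20): L=242 R=166
Round 3 (k=35): L=166 R=75
Round 4 (k=4): L=75 R=149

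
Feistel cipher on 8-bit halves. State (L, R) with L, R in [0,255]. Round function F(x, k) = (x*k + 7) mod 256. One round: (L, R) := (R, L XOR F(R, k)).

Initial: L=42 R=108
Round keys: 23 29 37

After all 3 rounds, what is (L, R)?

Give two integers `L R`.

Round 1 (k=23): L=108 R=145
Round 2 (k=29): L=145 R=24
Round 3 (k=37): L=24 R=238

Answer: 24 238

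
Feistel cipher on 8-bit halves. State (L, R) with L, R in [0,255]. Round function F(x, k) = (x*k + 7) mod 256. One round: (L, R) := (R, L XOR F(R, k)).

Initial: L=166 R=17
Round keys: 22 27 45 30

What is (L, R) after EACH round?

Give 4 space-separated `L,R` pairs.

Answer: 17,219 219,49 49,127 127,216

Derivation:
Round 1 (k=22): L=17 R=219
Round 2 (k=27): L=219 R=49
Round 3 (k=45): L=49 R=127
Round 4 (k=30): L=127 R=216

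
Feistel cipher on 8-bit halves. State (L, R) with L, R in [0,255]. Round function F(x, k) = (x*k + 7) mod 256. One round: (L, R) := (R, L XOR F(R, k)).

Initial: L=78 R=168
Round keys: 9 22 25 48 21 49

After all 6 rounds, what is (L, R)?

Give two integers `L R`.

Answer: 100 169

Derivation:
Round 1 (k=9): L=168 R=161
Round 2 (k=22): L=161 R=117
Round 3 (k=25): L=117 R=213
Round 4 (k=48): L=213 R=130
Round 5 (k=21): L=130 R=100
Round 6 (k=49): L=100 R=169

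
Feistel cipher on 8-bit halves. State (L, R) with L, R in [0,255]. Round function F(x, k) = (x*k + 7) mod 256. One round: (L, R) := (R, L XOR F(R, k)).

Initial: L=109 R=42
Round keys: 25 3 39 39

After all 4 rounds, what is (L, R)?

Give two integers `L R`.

Answer: 34 244

Derivation:
Round 1 (k=25): L=42 R=76
Round 2 (k=3): L=76 R=193
Round 3 (k=39): L=193 R=34
Round 4 (k=39): L=34 R=244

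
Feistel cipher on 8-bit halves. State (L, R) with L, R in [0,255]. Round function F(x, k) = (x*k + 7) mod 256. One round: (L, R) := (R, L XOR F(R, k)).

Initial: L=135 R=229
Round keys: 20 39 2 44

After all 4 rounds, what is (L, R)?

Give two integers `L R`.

Answer: 47 133

Derivation:
Round 1 (k=20): L=229 R=108
Round 2 (k=39): L=108 R=158
Round 3 (k=2): L=158 R=47
Round 4 (k=44): L=47 R=133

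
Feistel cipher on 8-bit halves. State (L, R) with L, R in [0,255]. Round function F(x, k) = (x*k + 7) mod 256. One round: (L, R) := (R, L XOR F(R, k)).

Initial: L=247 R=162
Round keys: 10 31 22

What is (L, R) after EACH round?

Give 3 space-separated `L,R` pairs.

Round 1 (k=10): L=162 R=172
Round 2 (k=31): L=172 R=121
Round 3 (k=22): L=121 R=193

Answer: 162,172 172,121 121,193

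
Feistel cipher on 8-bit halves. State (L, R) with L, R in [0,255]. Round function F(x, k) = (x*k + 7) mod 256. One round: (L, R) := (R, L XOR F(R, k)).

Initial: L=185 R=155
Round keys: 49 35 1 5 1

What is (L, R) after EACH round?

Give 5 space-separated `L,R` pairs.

Round 1 (k=49): L=155 R=11
Round 2 (k=35): L=11 R=19
Round 3 (k=1): L=19 R=17
Round 4 (k=5): L=17 R=79
Round 5 (k=1): L=79 R=71

Answer: 155,11 11,19 19,17 17,79 79,71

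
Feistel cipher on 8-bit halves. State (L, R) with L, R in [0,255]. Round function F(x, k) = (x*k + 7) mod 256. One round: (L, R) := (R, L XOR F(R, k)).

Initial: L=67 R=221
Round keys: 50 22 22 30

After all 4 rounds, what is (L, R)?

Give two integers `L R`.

Round 1 (k=50): L=221 R=114
Round 2 (k=22): L=114 R=14
Round 3 (k=22): L=14 R=73
Round 4 (k=30): L=73 R=155

Answer: 73 155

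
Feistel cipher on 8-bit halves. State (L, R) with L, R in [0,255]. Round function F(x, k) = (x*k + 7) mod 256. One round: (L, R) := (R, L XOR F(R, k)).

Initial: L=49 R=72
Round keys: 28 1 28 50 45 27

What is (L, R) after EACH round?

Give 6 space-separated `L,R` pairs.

Round 1 (k=28): L=72 R=214
Round 2 (k=1): L=214 R=149
Round 3 (k=28): L=149 R=133
Round 4 (k=50): L=133 R=148
Round 5 (k=45): L=148 R=142
Round 6 (k=27): L=142 R=149

Answer: 72,214 214,149 149,133 133,148 148,142 142,149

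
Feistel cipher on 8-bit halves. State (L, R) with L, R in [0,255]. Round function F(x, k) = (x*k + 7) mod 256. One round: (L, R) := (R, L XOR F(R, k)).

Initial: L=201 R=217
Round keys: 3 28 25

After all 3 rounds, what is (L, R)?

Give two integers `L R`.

Answer: 34 2

Derivation:
Round 1 (k=3): L=217 R=91
Round 2 (k=28): L=91 R=34
Round 3 (k=25): L=34 R=2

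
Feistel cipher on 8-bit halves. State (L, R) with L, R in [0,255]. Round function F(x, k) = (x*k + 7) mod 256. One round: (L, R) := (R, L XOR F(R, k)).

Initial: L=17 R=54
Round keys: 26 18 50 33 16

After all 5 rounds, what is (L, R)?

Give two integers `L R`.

Round 1 (k=26): L=54 R=146
Round 2 (k=18): L=146 R=125
Round 3 (k=50): L=125 R=227
Round 4 (k=33): L=227 R=55
Round 5 (k=16): L=55 R=148

Answer: 55 148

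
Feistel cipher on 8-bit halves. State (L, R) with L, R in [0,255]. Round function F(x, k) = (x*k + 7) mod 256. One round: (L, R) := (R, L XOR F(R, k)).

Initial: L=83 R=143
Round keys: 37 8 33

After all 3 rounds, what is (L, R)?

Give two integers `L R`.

Answer: 128 102

Derivation:
Round 1 (k=37): L=143 R=225
Round 2 (k=8): L=225 R=128
Round 3 (k=33): L=128 R=102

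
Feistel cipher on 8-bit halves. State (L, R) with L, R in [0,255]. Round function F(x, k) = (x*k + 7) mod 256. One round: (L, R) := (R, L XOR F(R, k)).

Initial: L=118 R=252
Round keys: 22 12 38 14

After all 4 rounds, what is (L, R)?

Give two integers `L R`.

Round 1 (k=22): L=252 R=217
Round 2 (k=12): L=217 R=207
Round 3 (k=38): L=207 R=24
Round 4 (k=14): L=24 R=152

Answer: 24 152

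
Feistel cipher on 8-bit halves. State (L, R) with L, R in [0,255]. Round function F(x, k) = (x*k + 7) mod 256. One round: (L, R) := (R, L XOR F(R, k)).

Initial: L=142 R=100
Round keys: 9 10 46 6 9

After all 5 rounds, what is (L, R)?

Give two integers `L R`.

Round 1 (k=9): L=100 R=5
Round 2 (k=10): L=5 R=93
Round 3 (k=46): L=93 R=184
Round 4 (k=6): L=184 R=10
Round 5 (k=9): L=10 R=217

Answer: 10 217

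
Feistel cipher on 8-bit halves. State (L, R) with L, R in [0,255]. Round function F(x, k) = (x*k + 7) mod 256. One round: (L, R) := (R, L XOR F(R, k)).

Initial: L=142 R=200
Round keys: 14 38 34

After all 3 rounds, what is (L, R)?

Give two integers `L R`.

Answer: 53 104

Derivation:
Round 1 (k=14): L=200 R=121
Round 2 (k=38): L=121 R=53
Round 3 (k=34): L=53 R=104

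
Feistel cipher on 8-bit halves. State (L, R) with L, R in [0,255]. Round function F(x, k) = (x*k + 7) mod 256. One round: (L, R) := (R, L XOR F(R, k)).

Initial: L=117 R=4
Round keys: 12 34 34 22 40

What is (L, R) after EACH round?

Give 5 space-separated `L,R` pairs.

Round 1 (k=12): L=4 R=66
Round 2 (k=34): L=66 R=207
Round 3 (k=34): L=207 R=199
Round 4 (k=22): L=199 R=238
Round 5 (k=40): L=238 R=240

Answer: 4,66 66,207 207,199 199,238 238,240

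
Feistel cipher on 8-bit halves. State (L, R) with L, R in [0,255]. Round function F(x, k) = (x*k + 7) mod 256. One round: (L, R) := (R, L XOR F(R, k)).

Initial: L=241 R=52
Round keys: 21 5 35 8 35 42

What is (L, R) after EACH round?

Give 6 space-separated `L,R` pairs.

Answer: 52,186 186,157 157,196 196,186 186,177 177,171

Derivation:
Round 1 (k=21): L=52 R=186
Round 2 (k=5): L=186 R=157
Round 3 (k=35): L=157 R=196
Round 4 (k=8): L=196 R=186
Round 5 (k=35): L=186 R=177
Round 6 (k=42): L=177 R=171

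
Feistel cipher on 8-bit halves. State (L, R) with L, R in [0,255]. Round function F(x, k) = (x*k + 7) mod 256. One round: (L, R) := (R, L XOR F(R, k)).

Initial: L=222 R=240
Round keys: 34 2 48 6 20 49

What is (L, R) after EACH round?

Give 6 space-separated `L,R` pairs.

Round 1 (k=34): L=240 R=57
Round 2 (k=2): L=57 R=137
Round 3 (k=48): L=137 R=142
Round 4 (k=6): L=142 R=210
Round 5 (k=20): L=210 R=225
Round 6 (k=49): L=225 R=202

Answer: 240,57 57,137 137,142 142,210 210,225 225,202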